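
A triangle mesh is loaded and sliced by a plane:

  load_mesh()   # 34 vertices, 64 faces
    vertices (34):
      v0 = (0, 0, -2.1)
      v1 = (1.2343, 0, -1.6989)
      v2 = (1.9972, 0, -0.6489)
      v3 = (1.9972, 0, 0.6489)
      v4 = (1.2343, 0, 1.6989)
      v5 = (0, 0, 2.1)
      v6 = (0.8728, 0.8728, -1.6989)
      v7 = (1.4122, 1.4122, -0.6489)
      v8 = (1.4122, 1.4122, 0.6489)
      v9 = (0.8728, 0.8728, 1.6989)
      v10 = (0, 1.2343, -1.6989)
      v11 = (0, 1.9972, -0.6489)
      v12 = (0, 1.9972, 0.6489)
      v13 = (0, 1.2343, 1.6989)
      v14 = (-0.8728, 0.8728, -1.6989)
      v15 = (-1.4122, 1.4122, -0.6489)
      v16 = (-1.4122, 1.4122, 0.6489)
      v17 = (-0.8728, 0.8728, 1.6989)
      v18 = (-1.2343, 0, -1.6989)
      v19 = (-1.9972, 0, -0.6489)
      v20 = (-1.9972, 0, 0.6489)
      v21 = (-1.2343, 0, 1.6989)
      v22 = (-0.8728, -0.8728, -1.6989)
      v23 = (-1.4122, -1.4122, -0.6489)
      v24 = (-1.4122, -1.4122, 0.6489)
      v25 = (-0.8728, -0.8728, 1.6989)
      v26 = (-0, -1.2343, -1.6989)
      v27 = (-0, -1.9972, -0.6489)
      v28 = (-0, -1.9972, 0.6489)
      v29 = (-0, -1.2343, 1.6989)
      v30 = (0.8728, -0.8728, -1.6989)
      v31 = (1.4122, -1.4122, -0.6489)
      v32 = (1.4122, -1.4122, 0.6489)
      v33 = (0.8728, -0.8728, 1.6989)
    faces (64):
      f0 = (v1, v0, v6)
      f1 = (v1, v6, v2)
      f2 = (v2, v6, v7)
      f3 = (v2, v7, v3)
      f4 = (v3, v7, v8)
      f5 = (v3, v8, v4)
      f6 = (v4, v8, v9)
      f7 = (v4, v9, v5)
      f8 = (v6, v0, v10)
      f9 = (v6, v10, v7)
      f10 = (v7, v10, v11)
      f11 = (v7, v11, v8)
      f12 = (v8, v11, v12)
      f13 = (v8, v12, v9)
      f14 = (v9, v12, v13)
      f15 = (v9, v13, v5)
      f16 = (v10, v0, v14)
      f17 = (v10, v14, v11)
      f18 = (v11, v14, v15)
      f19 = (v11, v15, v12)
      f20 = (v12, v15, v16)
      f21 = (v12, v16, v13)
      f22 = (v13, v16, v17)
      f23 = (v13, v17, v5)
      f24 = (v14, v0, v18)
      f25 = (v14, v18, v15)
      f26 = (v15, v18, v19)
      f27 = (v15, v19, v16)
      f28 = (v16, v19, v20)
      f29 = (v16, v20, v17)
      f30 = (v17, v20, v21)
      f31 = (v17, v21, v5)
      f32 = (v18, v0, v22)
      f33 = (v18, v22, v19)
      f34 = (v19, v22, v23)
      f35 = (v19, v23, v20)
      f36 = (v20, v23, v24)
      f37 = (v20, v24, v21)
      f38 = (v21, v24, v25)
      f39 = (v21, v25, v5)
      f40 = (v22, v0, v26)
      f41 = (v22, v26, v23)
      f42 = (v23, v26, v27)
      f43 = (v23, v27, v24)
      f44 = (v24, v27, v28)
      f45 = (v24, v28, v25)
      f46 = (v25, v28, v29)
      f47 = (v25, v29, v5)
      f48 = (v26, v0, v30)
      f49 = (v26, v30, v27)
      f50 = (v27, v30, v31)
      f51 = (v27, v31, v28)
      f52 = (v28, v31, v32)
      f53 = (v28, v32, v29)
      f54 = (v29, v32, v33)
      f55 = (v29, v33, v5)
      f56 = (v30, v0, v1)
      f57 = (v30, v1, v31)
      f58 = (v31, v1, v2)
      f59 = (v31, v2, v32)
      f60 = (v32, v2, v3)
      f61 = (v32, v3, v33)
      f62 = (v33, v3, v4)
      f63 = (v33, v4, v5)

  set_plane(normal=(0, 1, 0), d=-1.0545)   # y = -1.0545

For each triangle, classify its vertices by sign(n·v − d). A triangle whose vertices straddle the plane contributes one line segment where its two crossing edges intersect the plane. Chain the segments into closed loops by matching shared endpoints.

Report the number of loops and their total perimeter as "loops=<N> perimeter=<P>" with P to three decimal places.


Straddling triangles (20 of 64):
  (v19,v22,v23) [++-] → (-1.0545, -1.0545, -1.3452)–(-1.56038, -1.0545, -0.6489)  len=0.8607
  (v19,v23,v20) [+-+] → (-1.56038, -1.0545, -0.6489)–(-1.56038, -1.0545, -0.320177)  len=0.3287
  (v20,v23,v24) [+--] → (-1.56038, -1.0545, -0.320177)–(-1.56038, -1.0545, 0.6489)  len=0.9691
  (v20,v24,v21) [+-+] → (-1.56038, -1.0545, 0.6489)–(-1.36714, -1.0545, 0.914857)  len=0.3287
  (v21,v24,v25) [+-+] → (-1.36714, -1.0545, 0.914857)–(-1.0545, -1.0545, 1.3452)  len=0.5319
  (v22,v0,v26) [++-] → (0, -1.0545, -1.75733)–(-0.434106, -1.0545, -1.6989)  len=0.4380
  (v22,v26,v23) [+--] → (-0.434106, -1.0545, -1.6989)–(-1.0545, -1.0545, -1.3452)  len=0.7141
  (v24,v28,v25) [--+] → (-0.731758, -1.0545, 1.52922)–(-1.0545, -1.0545, 1.3452)  len=0.3715
  (v25,v28,v29) [+--] → (-0.731758, -1.0545, 1.52922)–(-0.434106, -1.0545, 1.6989)  len=0.3426
  (v25,v29,v5) [+-+] → (-0.434106, -1.0545, 1.6989)–(0, -1.0545, 1.75733)  len=0.4380
  (v26,v0,v30) [-++] → (0, -1.0545, -1.75733)–(0.434106, -1.0545, -1.6989)  len=0.4380
  (v26,v30,v27) [-+-] → (0.434106, -1.0545, -1.6989)–(0.731758, -1.0545, -1.52922)  len=0.3426
  (v27,v30,v31) [-+-] → (0.731758, -1.0545, -1.52922)–(1.0545, -1.0545, -1.3452)  len=0.3715
  (v29,v32,v33) [--+] → (1.0545, -1.0545, 1.3452)–(0.434106, -1.0545, 1.6989)  len=0.7141
  (v29,v33,v5) [-++] → (0.434106, -1.0545, 1.6989)–(0, -1.0545, 1.75733)  len=0.4380
  (v30,v1,v31) [++-] → (1.36714, -1.0545, -0.914857)–(1.0545, -1.0545, -1.3452)  len=0.5319
  (v31,v1,v2) [-++] → (1.36714, -1.0545, -0.914857)–(1.56038, -1.0545, -0.6489)  len=0.3287
  (v31,v2,v32) [-+-] → (1.56038, -1.0545, -0.6489)–(1.56038, -1.0545, 0.320177)  len=0.9691
  (v32,v2,v3) [-++] → (1.56038, -1.0545, 0.320177)–(1.56038, -1.0545, 0.6489)  len=0.3287
  (v32,v3,v33) [-++] → (1.56038, -1.0545, 0.6489)–(1.0545, -1.0545, 1.3452)  len=0.8607

Chained into 1 loop(s):
  loop 1: 20 segments, perimeter = 10.6469
Total perimeter = 10.647

loops=1 perimeter=10.647


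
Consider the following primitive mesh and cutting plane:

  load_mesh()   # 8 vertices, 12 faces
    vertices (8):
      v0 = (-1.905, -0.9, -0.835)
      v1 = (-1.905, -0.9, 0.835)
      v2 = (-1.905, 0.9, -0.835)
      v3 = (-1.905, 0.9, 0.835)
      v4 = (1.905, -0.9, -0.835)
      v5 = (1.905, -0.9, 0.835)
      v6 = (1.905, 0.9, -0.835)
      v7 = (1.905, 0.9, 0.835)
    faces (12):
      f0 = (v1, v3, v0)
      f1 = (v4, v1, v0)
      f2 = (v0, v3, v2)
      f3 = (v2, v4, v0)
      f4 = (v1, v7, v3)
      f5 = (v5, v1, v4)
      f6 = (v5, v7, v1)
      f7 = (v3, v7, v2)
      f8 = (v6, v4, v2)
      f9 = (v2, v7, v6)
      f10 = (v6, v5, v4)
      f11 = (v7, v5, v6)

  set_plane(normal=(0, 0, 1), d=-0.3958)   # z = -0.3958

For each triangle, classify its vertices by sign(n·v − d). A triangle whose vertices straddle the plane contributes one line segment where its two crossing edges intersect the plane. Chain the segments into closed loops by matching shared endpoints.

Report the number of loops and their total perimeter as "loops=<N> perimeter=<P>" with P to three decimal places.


loops=1 perimeter=11.220

Straddling triangles (8 of 12):
  (v1,v3,v0) [++-] → (-1.905, -0.426611, -0.3958)–(-1.905, -0.9, -0.3958)  len=0.4734
  (v4,v1,v0) [-+-] → (0.902993, -0.9, -0.3958)–(-1.905, -0.9, -0.3958)  len=2.8080
  (v0,v3,v2) [-+-] → (-1.905, -0.426611, -0.3958)–(-1.905, 0.9, -0.3958)  len=1.3266
  (v5,v1,v4) [++-] → (0.902993, -0.9, -0.3958)–(1.905, -0.9, -0.3958)  len=1.0020
  (v3,v7,v2) [++-] → (-0.902993, 0.9, -0.3958)–(-1.905, 0.9, -0.3958)  len=1.0020
  (v2,v7,v6) [-+-] → (-0.902993, 0.9, -0.3958)–(1.905, 0.9, -0.3958)  len=2.8080
  (v6,v5,v4) [-+-] → (1.905, 0.426611, -0.3958)–(1.905, -0.9, -0.3958)  len=1.3266
  (v7,v5,v6) [++-] → (1.905, 0.426611, -0.3958)–(1.905, 0.9, -0.3958)  len=0.4734

Chained into 1 loop(s):
  loop 1: 8 segments, perimeter = 11.2200
Total perimeter = 11.220


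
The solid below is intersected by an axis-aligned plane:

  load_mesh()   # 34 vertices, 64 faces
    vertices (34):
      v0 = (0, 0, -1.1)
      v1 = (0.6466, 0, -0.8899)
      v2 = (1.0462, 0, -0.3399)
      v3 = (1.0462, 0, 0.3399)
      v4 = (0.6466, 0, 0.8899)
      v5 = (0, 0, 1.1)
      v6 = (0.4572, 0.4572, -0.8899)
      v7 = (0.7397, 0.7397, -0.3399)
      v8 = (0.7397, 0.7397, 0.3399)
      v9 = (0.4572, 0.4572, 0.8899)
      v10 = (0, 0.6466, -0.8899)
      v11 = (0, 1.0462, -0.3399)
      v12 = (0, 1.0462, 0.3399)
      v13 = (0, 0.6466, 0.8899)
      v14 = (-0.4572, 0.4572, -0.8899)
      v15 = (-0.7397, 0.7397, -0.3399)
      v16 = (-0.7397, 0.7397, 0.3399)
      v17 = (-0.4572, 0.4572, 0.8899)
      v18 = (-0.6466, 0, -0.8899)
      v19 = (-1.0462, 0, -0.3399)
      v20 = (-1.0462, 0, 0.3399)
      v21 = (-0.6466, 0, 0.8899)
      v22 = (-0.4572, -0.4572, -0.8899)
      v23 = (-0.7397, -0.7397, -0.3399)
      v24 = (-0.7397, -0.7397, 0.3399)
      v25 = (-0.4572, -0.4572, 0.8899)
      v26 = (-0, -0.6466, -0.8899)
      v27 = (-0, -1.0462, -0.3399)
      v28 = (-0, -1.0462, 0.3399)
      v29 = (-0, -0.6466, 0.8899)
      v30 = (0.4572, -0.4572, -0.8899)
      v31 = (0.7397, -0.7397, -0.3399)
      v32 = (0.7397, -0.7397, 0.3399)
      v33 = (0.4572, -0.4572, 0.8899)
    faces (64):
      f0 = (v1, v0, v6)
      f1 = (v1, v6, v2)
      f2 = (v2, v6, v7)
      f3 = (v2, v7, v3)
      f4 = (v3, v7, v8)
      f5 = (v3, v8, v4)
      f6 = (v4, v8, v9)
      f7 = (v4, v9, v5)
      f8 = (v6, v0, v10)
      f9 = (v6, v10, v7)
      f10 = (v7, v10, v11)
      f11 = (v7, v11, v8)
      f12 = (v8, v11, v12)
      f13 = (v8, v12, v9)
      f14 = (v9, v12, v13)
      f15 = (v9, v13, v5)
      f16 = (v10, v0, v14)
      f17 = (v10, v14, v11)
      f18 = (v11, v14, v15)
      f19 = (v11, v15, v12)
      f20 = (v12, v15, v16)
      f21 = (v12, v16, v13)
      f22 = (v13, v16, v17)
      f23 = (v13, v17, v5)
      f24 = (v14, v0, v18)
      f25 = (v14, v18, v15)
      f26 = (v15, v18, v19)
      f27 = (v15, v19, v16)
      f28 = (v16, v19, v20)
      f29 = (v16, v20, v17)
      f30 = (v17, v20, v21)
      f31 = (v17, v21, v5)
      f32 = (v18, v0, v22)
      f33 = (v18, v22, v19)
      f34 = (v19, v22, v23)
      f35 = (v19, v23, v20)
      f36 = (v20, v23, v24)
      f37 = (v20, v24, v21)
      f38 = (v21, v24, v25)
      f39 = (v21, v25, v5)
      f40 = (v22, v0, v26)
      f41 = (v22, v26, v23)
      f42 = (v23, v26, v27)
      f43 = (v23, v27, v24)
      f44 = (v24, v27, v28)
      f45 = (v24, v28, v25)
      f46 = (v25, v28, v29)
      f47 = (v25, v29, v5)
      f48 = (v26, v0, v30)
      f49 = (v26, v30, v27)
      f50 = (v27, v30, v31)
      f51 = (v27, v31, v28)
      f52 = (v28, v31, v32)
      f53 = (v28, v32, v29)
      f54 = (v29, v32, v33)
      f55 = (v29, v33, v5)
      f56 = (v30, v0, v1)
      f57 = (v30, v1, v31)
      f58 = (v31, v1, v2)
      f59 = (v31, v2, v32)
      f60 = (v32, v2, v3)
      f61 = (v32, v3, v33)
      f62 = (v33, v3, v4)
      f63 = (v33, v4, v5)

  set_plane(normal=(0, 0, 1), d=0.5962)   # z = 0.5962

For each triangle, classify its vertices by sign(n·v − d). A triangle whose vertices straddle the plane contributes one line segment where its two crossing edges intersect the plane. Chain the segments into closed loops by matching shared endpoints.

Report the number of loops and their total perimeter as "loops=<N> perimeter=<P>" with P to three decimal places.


Straddling triangles (16 of 64):
  (v3,v8,v4) [--+] → (0.696315, 0.395, 0.5962)–(0.859986, 0, 0.5962)  len=0.4276
  (v4,v8,v9) [+-+] → (0.696315, 0.395, 0.5962)–(0.608055, 0.608055, 0.5962)  len=0.2306
  (v8,v12,v9) [--+] → (0.213055, 0.771726, 0.5962)–(0.608055, 0.608055, 0.5962)  len=0.4276
  (v9,v12,v13) [+-+] → (0.213055, 0.771726, 0.5962)–(0, 0.859986, 0.5962)  len=0.2306
  (v12,v16,v13) [--+] → (-0.395, 0.696315, 0.5962)–(0, 0.859986, 0.5962)  len=0.4276
  (v13,v16,v17) [+-+] → (-0.395, 0.696315, 0.5962)–(-0.608055, 0.608055, 0.5962)  len=0.2306
  (v16,v20,v17) [--+] → (-0.771726, 0.213055, 0.5962)–(-0.608055, 0.608055, 0.5962)  len=0.4276
  (v17,v20,v21) [+-+] → (-0.771726, 0.213055, 0.5962)–(-0.859986, 0, 0.5962)  len=0.2306
  (v20,v24,v21) [--+] → (-0.696315, -0.395, 0.5962)–(-0.859986, 0, 0.5962)  len=0.4276
  (v21,v24,v25) [+-+] → (-0.696315, -0.395, 0.5962)–(-0.608055, -0.608055, 0.5962)  len=0.2306
  (v24,v28,v25) [--+] → (-0.213055, -0.771726, 0.5962)–(-0.608055, -0.608055, 0.5962)  len=0.4276
  (v25,v28,v29) [+-+] → (-0.213055, -0.771726, 0.5962)–(0, -0.859986, 0.5962)  len=0.2306
  (v28,v32,v29) [--+] → (0.395, -0.696315, 0.5962)–(0, -0.859986, 0.5962)  len=0.4276
  (v29,v32,v33) [+-+] → (0.395, -0.696315, 0.5962)–(0.608055, -0.608055, 0.5962)  len=0.2306
  (v32,v3,v33) [--+] → (0.771726, -0.213055, 0.5962)–(0.608055, -0.608055, 0.5962)  len=0.4276
  (v33,v3,v4) [+-+] → (0.771726, -0.213055, 0.5962)–(0.859986, 0, 0.5962)  len=0.2306

Chained into 1 loop(s):
  loop 1: 16 segments, perimeter = 5.2654
Total perimeter = 5.265

loops=1 perimeter=5.265


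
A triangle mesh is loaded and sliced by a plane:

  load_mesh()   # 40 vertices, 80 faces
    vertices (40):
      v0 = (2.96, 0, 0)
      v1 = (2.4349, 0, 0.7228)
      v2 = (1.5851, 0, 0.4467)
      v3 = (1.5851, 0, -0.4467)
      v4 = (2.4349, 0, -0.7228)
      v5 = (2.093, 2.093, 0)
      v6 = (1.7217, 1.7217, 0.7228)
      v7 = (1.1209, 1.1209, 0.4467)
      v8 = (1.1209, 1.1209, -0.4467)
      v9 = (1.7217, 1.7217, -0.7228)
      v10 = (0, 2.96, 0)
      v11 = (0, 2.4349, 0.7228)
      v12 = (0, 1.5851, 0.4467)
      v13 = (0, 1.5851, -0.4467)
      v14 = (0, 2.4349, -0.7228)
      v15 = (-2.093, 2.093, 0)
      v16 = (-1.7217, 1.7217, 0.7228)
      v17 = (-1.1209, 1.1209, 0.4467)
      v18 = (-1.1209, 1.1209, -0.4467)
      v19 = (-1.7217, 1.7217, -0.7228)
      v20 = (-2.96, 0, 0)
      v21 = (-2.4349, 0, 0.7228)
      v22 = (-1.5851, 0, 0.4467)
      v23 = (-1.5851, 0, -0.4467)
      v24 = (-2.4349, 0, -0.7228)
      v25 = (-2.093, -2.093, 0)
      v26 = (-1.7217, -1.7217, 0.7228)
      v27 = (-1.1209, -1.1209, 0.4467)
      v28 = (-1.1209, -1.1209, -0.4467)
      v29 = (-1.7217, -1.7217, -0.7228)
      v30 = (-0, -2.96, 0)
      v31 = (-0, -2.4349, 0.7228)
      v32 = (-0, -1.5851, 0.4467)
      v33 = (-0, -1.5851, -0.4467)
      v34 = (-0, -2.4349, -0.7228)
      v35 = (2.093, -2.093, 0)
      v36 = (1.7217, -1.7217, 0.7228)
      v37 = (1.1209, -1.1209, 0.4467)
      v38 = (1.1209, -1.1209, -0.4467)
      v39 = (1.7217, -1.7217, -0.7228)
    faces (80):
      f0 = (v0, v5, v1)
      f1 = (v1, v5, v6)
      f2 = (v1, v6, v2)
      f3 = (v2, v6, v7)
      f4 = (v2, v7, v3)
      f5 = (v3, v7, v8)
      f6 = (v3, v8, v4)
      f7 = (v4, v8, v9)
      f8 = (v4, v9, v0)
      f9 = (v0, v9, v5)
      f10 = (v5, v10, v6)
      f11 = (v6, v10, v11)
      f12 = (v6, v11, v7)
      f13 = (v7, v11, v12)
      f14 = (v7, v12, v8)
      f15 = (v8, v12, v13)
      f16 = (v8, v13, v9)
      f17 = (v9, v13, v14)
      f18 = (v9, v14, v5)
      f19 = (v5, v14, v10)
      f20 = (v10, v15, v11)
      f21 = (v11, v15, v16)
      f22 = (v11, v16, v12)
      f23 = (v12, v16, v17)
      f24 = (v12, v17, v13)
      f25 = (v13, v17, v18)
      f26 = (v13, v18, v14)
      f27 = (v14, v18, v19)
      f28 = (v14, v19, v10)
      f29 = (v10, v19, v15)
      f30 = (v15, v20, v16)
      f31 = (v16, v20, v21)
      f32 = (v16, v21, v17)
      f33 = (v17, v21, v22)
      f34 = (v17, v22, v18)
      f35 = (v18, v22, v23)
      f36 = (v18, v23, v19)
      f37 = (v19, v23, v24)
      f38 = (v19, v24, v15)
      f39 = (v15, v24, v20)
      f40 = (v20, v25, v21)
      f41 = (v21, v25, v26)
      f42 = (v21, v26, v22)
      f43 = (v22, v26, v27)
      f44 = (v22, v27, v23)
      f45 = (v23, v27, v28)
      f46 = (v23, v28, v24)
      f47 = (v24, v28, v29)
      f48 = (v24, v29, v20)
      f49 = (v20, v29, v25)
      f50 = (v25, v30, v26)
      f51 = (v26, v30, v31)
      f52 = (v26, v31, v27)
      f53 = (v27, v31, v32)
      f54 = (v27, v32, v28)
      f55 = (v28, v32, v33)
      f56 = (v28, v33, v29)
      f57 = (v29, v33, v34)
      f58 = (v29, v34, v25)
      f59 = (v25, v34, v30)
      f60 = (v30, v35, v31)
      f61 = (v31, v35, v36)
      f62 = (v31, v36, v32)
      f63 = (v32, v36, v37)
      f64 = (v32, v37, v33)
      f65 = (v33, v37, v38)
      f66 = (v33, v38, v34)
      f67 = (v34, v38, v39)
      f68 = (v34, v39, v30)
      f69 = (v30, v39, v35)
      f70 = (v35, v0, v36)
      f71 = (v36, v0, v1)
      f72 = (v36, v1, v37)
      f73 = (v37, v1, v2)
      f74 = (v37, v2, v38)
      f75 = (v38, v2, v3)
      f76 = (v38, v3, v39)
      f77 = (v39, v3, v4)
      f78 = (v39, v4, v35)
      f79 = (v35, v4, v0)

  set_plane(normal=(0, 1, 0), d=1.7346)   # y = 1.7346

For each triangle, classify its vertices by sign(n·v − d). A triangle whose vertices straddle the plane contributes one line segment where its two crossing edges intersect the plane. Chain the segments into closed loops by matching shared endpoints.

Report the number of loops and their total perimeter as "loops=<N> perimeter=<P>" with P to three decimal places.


Straddling triangles (18 of 80):
  (v0,v5,v1) [-+-] → (2.24146, 1.7346, 0)–(2.15155, 1.7346, 0.12377)  len=0.1530
  (v1,v5,v6) [-+-] → (2.15155, 1.7346, 0.12377)–(1.7346, 1.7346, 0.697688)  len=0.7094
  (v0,v9,v5) [--+] → (1.7346, 1.7346, -0.697688)–(2.24146, 1.7346, 0)  len=0.8624
  (v5,v10,v6) [++-] → (1.70376, 1.7346, 0.71527)–(1.7346, 1.7346, 0.697688)  len=0.0355
  (v6,v10,v11) [-++] → (1.70376, 1.7346, 0.71527)–(1.69056, 1.7346, 0.7228)  len=0.0152
  (v6,v11,v7) [-+-] → (1.69056, 1.7346, 0.7228)–(0.597387, 1.7346, 0.575652)  len=1.1030
  (v7,v11,v12) [-+-] → (0.597387, 1.7346, 0.575652)–(0, 1.7346, 0.495273)  len=0.6028
  (v9,v13,v14) [--+] → (0, 1.7346, -0.495273)–(1.69056, 1.7346, -0.7228)  len=1.7058
  (v9,v14,v5) [-++] → (1.69056, 1.7346, -0.7228)–(1.7346, 1.7346, -0.697688)  len=0.0507
  (v11,v15,v16) [++-] → (-1.7346, 1.7346, 0.697688)–(-1.69056, 1.7346, 0.7228)  len=0.0507
  (v11,v16,v12) [+--] → (-1.69056, 1.7346, 0.7228)–(0, 1.7346, 0.495273)  len=1.7058
  (v13,v18,v14) [--+] → (-0.597387, 1.7346, -0.575652)–(0, 1.7346, -0.495273)  len=0.6028
  (v14,v18,v19) [+--] → (-0.597387, 1.7346, -0.575652)–(-1.69056, 1.7346, -0.7228)  len=1.1030
  (v14,v19,v10) [+-+] → (-1.69056, 1.7346, -0.7228)–(-1.70376, 1.7346, -0.71527)  len=0.0152
  (v10,v19,v15) [+-+] → (-1.70376, 1.7346, -0.71527)–(-1.7346, 1.7346, -0.697688)  len=0.0355
  (v15,v20,v16) [+--] → (-2.24146, 1.7346, 0)–(-1.7346, 1.7346, 0.697688)  len=0.8624
  (v19,v24,v15) [--+] → (-2.15155, 1.7346, -0.12377)–(-1.7346, 1.7346, -0.697688)  len=0.7094
  (v15,v24,v20) [+--] → (-2.15155, 1.7346, -0.12377)–(-2.24146, 1.7346, 0)  len=0.1530

Chained into 1 loop(s):
  loop 1: 18 segments, perimeter = 10.4755
Total perimeter = 10.475

loops=1 perimeter=10.475


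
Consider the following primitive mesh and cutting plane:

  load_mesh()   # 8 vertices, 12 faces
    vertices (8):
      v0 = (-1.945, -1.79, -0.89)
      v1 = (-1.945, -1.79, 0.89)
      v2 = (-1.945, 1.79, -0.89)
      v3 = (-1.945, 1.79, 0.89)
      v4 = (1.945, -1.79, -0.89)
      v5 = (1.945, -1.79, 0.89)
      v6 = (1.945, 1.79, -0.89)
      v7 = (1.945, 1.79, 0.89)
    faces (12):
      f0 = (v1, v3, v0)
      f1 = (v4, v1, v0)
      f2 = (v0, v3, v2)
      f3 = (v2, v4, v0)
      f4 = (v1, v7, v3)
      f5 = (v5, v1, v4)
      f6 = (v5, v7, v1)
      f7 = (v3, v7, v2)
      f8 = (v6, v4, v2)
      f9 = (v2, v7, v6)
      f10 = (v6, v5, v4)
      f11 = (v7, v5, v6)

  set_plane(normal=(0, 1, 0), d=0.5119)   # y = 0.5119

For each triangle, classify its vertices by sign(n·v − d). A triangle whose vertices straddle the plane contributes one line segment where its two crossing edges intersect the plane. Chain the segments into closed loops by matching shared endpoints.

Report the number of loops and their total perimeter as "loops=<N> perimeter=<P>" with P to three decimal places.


Straddling triangles (8 of 12):
  (v1,v3,v0) [-+-] → (-1.945, 0.5119, 0.89)–(-1.945, 0.5119, 0.25452)  len=0.6355
  (v0,v3,v2) [-++] → (-1.945, 0.5119, 0.25452)–(-1.945, 0.5119, -0.89)  len=1.1445
  (v2,v4,v0) [+--] → (-0.556227, 0.5119, -0.89)–(-1.945, 0.5119, -0.89)  len=1.3888
  (v1,v7,v3) [-++] → (0.556227, 0.5119, 0.89)–(-1.945, 0.5119, 0.89)  len=2.5012
  (v5,v7,v1) [-+-] → (1.945, 0.5119, 0.89)–(0.556227, 0.5119, 0.89)  len=1.3888
  (v6,v4,v2) [+-+] → (1.945, 0.5119, -0.89)–(-0.556227, 0.5119, -0.89)  len=2.5012
  (v6,v5,v4) [+--] → (1.945, 0.5119, -0.25452)–(1.945, 0.5119, -0.89)  len=0.6355
  (v7,v5,v6) [+-+] → (1.945, 0.5119, 0.89)–(1.945, 0.5119, -0.25452)  len=1.1445

Chained into 1 loop(s):
  loop 1: 8 segments, perimeter = 11.3400
Total perimeter = 11.340

loops=1 perimeter=11.340


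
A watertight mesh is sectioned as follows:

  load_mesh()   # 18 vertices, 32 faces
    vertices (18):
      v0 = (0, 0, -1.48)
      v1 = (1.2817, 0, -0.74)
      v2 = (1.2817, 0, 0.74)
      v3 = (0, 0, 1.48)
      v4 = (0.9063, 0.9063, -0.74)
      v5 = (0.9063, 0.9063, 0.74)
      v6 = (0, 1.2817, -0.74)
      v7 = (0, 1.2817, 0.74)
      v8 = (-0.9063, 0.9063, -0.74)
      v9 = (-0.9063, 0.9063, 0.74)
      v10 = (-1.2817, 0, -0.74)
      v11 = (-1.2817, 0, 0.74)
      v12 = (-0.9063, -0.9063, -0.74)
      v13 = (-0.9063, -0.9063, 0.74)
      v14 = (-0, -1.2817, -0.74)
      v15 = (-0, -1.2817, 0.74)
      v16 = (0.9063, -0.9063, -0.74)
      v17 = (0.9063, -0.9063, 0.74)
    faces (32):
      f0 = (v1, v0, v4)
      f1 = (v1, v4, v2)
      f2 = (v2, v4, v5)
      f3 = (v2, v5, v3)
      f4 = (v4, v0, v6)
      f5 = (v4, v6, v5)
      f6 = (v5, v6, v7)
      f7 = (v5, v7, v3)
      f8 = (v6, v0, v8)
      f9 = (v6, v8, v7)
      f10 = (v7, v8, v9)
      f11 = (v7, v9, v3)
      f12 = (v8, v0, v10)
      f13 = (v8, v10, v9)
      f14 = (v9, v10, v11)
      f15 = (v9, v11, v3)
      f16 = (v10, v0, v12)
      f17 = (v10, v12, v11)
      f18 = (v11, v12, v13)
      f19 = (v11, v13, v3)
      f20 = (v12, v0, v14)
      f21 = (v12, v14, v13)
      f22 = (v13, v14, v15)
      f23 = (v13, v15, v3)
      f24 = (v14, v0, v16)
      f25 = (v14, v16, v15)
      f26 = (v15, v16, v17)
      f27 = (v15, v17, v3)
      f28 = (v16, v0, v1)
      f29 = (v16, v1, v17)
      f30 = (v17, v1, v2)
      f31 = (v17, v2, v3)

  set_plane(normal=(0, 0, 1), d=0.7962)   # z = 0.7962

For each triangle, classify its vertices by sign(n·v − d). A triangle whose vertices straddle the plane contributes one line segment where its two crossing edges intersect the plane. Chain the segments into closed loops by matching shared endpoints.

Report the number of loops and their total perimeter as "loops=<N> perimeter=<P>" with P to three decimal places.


Straddling triangles (8 of 32):
  (v2,v5,v3) [--+] → (0.83747, 0.83747, 0.7962)–(1.18436, 0, 0.7962)  len=0.9065
  (v5,v7,v3) [--+] → (0, 1.18436, 0.7962)–(0.83747, 0.83747, 0.7962)  len=0.9065
  (v7,v9,v3) [--+] → (-0.83747, 0.83747, 0.7962)–(0, 1.18436, 0.7962)  len=0.9065
  (v9,v11,v3) [--+] → (-1.18436, 0, 0.7962)–(-0.83747, 0.83747, 0.7962)  len=0.9065
  (v11,v13,v3) [--+] → (-0.83747, -0.83747, 0.7962)–(-1.18436, 0, 0.7962)  len=0.9065
  (v13,v15,v3) [--+] → (0, -1.18436, 0.7962)–(-0.83747, -0.83747, 0.7962)  len=0.9065
  (v15,v17,v3) [--+] → (0.83747, -0.83747, 0.7962)–(0, -1.18436, 0.7962)  len=0.9065
  (v17,v2,v3) [--+] → (1.18436, 0, 0.7962)–(0.83747, -0.83747, 0.7962)  len=0.9065

Chained into 1 loop(s):
  loop 1: 8 segments, perimeter = 7.2518
Total perimeter = 7.252

loops=1 perimeter=7.252


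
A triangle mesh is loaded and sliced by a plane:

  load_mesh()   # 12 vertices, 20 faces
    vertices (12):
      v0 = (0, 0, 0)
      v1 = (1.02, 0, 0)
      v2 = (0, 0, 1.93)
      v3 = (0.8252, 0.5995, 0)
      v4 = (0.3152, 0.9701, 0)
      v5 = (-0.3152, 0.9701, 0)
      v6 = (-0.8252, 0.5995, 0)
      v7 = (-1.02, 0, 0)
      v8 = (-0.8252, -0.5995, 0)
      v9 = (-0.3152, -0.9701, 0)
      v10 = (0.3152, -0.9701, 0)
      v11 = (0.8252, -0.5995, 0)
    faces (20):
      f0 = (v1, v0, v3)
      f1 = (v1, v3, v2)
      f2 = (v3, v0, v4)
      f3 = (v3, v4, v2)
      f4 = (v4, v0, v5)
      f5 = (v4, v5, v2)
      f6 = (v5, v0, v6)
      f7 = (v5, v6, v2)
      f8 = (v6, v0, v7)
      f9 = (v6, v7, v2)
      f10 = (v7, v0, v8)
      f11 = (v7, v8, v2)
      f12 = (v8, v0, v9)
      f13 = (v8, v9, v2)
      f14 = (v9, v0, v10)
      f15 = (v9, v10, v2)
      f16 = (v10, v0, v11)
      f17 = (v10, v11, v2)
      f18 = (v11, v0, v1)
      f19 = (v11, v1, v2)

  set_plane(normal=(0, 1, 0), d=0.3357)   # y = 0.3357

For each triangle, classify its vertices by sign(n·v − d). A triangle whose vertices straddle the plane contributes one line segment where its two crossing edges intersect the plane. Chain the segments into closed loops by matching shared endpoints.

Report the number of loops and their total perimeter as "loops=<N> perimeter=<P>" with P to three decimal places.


loops=1 perimeter=5.048

Straddling triangles (10 of 20):
  (v1,v0,v3) [--+] → (0.462084, 0.3357, 0)–(0.910918, 0.3357, 0)  len=0.4488
  (v1,v3,v2) [-+-] → (0.910918, 0.3357, 0)–(0.462084, 0.3357, 0.849264)  len=0.9606
  (v3,v0,v4) [+-+] → (0.462084, 0.3357, 0)–(0.109074, 0.3357, 0)  len=0.3530
  (v3,v4,v2) [++-] → (0.109074, 0.3357, 1.26213)–(0.462084, 0.3357, 0.849264)  len=0.5432
  (v4,v0,v5) [+-+] → (0.109074, 0.3357, 0)–(-0.109074, 0.3357, 0)  len=0.2181
  (v4,v5,v2) [++-] → (-0.109074, 0.3357, 1.26213)–(0.109074, 0.3357, 1.26213)  len=0.2181
  (v5,v0,v6) [+-+] → (-0.109074, 0.3357, 0)–(-0.462084, 0.3357, 0)  len=0.3530
  (v5,v6,v2) [++-] → (-0.462084, 0.3357, 0.849264)–(-0.109074, 0.3357, 1.26213)  len=0.5432
  (v6,v0,v7) [+--] → (-0.462084, 0.3357, 0)–(-0.910918, 0.3357, 0)  len=0.4488
  (v6,v7,v2) [+--] → (-0.910918, 0.3357, 0)–(-0.462084, 0.3357, 0.849264)  len=0.9606

Chained into 1 loop(s):
  loop 1: 10 segments, perimeter = 5.0475
Total perimeter = 5.048


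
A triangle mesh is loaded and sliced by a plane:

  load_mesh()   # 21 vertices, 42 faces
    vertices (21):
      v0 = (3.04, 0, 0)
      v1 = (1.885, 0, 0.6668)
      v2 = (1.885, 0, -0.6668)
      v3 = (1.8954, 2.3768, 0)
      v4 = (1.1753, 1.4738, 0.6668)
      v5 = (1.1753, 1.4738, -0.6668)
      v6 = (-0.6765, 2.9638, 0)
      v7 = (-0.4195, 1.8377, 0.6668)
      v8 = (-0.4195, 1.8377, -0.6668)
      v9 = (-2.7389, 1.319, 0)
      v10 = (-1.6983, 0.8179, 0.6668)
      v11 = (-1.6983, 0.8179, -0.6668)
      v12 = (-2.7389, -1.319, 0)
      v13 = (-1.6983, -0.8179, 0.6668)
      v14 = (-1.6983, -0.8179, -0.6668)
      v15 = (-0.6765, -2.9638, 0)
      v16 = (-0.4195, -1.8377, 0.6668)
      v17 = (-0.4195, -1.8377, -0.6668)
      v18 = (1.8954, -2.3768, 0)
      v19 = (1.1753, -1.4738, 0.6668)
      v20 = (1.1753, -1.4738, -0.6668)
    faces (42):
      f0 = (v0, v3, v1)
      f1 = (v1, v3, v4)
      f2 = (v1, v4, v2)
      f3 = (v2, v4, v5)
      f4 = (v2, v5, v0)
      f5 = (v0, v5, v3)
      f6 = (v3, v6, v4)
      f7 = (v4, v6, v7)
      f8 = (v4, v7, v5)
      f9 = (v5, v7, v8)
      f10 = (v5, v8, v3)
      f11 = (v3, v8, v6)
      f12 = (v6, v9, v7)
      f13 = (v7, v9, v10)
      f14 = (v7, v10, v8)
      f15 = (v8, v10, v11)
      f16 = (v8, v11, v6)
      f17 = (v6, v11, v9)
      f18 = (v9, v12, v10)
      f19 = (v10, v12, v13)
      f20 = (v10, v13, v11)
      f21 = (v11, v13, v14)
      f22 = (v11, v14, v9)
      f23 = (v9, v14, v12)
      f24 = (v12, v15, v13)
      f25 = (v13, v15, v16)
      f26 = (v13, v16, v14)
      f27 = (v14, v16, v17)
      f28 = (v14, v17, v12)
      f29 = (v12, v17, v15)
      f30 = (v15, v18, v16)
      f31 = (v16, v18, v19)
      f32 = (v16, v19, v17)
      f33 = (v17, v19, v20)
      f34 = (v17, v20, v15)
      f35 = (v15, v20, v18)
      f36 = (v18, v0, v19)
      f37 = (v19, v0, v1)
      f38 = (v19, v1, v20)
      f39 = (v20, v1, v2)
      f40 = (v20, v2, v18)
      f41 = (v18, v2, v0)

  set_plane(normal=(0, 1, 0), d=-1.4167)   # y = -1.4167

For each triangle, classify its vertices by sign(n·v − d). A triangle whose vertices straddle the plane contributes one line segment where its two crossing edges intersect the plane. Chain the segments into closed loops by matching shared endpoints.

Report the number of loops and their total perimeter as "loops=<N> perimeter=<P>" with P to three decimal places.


loops=2 perimeter=8.929

Straddling triangles (12 of 42):
  (v12,v15,v13) [+-+] → (-2.61639, -1.4167, 0)–(-1.41317, -1.4167, 0.480734)  len=1.2957
  (v13,v15,v16) [+--] → (-1.41317, -1.4167, 0.480734)–(-0.947422, -1.4167, 0.6668)  len=0.5015
  (v13,v16,v14) [+-+] → (-0.947422, -1.4167, 0.6668)–(-0.947422, -1.4167, 0.116255)  len=0.5505
  (v14,v16,v17) [+--] → (-0.947422, -1.4167, 0.116255)–(-0.947422, -1.4167, -0.6668)  len=0.7831
  (v14,v17,v12) [+-+] → (-0.947422, -1.4167, -0.6668)–(-2.30203, -1.4167, -0.125595)  len=1.4587
  (v12,v17,v15) [+--] → (-2.30203, -1.4167, -0.125595)–(-2.61639, -1.4167, 0)  len=0.3385
  (v18,v0,v19) [-+-] → (2.35776, -1.4167, 0)–(1.24754, -1.4167, 0.640966)  len=1.2820
  (v19,v0,v1) [-++] → (1.24754, -1.4167, 0.640966)–(1.2028, -1.4167, 0.6668)  len=0.0517
  (v19,v1,v20) [-+-] → (1.2028, -1.4167, 0.6668)–(1.2028, -1.4167, -0.615132)  len=1.2819
  (v20,v1,v2) [-++] → (1.2028, -1.4167, -0.615132)–(1.2028, -1.4167, -0.6668)  len=0.0517
  (v20,v2,v18) [-+-] → (1.2028, -1.4167, -0.6668)–(1.8912, -1.4167, -0.269352)  len=0.7949
  (v18,v2,v0) [-++] → (1.8912, -1.4167, -0.269352)–(2.35776, -1.4167, 0)  len=0.5387

Chained into 2 loop(s):
  loop 1: 6 segments, perimeter = 4.9281
  loop 2: 6 segments, perimeter = 4.0009
Total perimeter = 8.929


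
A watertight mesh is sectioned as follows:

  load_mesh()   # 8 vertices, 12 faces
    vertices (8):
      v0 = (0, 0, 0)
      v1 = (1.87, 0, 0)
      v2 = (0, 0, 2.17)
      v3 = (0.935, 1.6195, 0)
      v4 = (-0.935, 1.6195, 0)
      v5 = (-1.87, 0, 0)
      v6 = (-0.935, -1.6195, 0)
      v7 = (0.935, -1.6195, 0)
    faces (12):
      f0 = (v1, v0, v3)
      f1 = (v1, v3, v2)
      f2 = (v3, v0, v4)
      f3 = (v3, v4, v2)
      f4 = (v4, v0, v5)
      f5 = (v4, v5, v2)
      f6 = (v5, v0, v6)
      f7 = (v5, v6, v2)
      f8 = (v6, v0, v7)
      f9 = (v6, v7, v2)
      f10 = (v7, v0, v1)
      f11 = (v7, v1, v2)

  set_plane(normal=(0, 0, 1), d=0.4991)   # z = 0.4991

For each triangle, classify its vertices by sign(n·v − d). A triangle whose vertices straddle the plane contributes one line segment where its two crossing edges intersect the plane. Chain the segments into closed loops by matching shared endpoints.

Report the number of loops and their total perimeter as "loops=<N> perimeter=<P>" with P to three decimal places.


Straddling triangles (6 of 12):
  (v1,v3,v2) [--+] → (0.71995, 1.24701, 0.4991)–(1.4399, 0, 0.4991)  len=1.4399
  (v3,v4,v2) [--+] → (-0.71995, 1.24701, 0.4991)–(0.71995, 1.24701, 0.4991)  len=1.4399
  (v4,v5,v2) [--+] → (-1.4399, 0, 0.4991)–(-0.71995, 1.24701, 0.4991)  len=1.4399
  (v5,v6,v2) [--+] → (-0.71995, -1.24701, 0.4991)–(-1.4399, 0, 0.4991)  len=1.4399
  (v6,v7,v2) [--+] → (0.71995, -1.24701, 0.4991)–(-0.71995, -1.24701, 0.4991)  len=1.4399
  (v7,v1,v2) [--+] → (1.4399, 0, 0.4991)–(0.71995, -1.24701, 0.4991)  len=1.4399

Chained into 1 loop(s):
  loop 1: 6 segments, perimeter = 8.6395
Total perimeter = 8.639

loops=1 perimeter=8.639


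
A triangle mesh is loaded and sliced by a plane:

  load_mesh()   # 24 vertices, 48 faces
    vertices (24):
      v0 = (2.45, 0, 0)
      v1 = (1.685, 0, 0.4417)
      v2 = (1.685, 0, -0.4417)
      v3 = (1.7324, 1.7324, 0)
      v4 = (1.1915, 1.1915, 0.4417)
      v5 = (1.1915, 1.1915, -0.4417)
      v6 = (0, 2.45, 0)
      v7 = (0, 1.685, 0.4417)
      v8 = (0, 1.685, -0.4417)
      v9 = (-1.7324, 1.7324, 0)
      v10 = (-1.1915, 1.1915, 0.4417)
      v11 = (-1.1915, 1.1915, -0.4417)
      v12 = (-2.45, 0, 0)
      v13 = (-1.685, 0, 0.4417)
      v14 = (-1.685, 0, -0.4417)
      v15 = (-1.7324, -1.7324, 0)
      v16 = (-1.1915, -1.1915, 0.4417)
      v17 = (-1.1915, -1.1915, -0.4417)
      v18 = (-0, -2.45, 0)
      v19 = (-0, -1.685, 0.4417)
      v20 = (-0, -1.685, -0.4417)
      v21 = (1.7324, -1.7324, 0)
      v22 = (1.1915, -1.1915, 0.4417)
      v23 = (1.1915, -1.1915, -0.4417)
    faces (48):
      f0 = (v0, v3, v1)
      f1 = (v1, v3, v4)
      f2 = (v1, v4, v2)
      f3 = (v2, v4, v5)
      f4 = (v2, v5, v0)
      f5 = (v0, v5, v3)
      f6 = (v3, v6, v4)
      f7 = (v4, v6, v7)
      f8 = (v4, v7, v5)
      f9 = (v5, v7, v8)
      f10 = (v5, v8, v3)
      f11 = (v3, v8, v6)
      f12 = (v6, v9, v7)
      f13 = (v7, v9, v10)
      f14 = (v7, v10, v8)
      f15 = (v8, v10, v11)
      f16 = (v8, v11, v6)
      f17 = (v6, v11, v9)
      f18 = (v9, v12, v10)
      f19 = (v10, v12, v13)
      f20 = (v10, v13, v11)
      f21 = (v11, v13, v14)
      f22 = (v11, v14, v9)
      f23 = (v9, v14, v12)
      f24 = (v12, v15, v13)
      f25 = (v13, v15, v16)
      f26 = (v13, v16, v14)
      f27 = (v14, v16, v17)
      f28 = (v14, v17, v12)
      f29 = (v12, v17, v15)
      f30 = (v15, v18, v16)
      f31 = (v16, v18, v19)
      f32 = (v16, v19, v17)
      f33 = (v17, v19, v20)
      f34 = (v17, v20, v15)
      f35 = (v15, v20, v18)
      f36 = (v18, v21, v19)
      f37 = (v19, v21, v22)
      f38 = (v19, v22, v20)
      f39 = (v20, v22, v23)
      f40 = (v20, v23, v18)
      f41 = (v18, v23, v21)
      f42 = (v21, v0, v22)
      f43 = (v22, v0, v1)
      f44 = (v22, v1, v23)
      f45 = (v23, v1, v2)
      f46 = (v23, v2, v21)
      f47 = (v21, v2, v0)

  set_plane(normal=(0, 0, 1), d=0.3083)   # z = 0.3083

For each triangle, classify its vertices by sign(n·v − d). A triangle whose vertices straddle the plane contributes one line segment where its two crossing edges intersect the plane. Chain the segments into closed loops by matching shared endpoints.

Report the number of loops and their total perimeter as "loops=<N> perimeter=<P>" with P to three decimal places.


loops=2 perimeter=22.049

Straddling triangles (32 of 48):
  (v0,v3,v1) [--+] → (1.69932, 0.523211, 0.3083)–(1.91604, 0, 0.3083)  len=0.5663
  (v1,v3,v4) [+-+] → (1.69932, 0.523211, 0.3083)–(1.35486, 1.35486, 0.3083)  len=0.9002
  (v1,v4,v2) [++-] → (1.26602, 1.01157, 0.3083)–(1.685, 0, 0.3083)  len=1.0949
  (v2,v4,v5) [-+-] → (1.26602, 1.01157, 0.3083)–(1.1915, 1.1915, 0.3083)  len=0.1947
  (v3,v6,v4) [--+] → (0.831649, 1.57159, 0.3083)–(1.35486, 1.35486, 0.3083)  len=0.5663
  (v4,v6,v7) [+-+] → (0.831649, 1.57159, 0.3083)–(0, 1.91604, 0.3083)  len=0.9002
  (v4,v7,v5) [++-] → (0.179925, 1.61048, 0.3083)–(1.1915, 1.1915, 0.3083)  len=1.0949
  (v5,v7,v8) [-+-] → (0.179925, 1.61048, 0.3083)–(0, 1.685, 0.3083)  len=0.1947
  (v6,v9,v7) [--+] → (-0.523211, 1.69932, 0.3083)–(0, 1.91604, 0.3083)  len=0.5663
  (v7,v9,v10) [+-+] → (-0.523211, 1.69932, 0.3083)–(-1.35486, 1.35486, 0.3083)  len=0.9002
  (v7,v10,v8) [++-] → (-1.01157, 1.26602, 0.3083)–(0, 1.685, 0.3083)  len=1.0949
  (v8,v10,v11) [-+-] → (-1.01157, 1.26602, 0.3083)–(-1.1915, 1.1915, 0.3083)  len=0.1947
  (v9,v12,v10) [--+] → (-1.57159, 0.831649, 0.3083)–(-1.35486, 1.35486, 0.3083)  len=0.5663
  (v10,v12,v13) [+-+] → (-1.57159, 0.831649, 0.3083)–(-1.91604, 0, 0.3083)  len=0.9002
  (v10,v13,v11) [++-] → (-1.61048, 0.179925, 0.3083)–(-1.1915, 1.1915, 0.3083)  len=1.0949
  (v11,v13,v14) [-+-] → (-1.61048, 0.179925, 0.3083)–(-1.685, 0, 0.3083)  len=0.1947
  (v12,v15,v13) [--+] → (-1.69932, -0.523211, 0.3083)–(-1.91604, 0, 0.3083)  len=0.5663
  (v13,v15,v16) [+-+] → (-1.69932, -0.523211, 0.3083)–(-1.35486, -1.35486, 0.3083)  len=0.9002
  (v13,v16,v14) [++-] → (-1.26602, -1.01157, 0.3083)–(-1.685, 0, 0.3083)  len=1.0949
  (v14,v16,v17) [-+-] → (-1.26602, -1.01157, 0.3083)–(-1.1915, -1.1915, 0.3083)  len=0.1947
  (v15,v18,v16) [--+] → (-0.831649, -1.57159, 0.3083)–(-1.35486, -1.35486, 0.3083)  len=0.5663
  (v16,v18,v19) [+-+] → (-0.831649, -1.57159, 0.3083)–(0, -1.91604, 0.3083)  len=0.9002
  (v16,v19,v17) [++-] → (-0.179925, -1.61048, 0.3083)–(-1.1915, -1.1915, 0.3083)  len=1.0949
  (v17,v19,v20) [-+-] → (-0.179925, -1.61048, 0.3083)–(0, -1.685, 0.3083)  len=0.1947
  (v18,v21,v19) [--+] → (0.523211, -1.69932, 0.3083)–(0, -1.91604, 0.3083)  len=0.5663
  (v19,v21,v22) [+-+] → (0.523211, -1.69932, 0.3083)–(1.35486, -1.35486, 0.3083)  len=0.9002
  (v19,v22,v20) [++-] → (1.01157, -1.26602, 0.3083)–(0, -1.685, 0.3083)  len=1.0949
  (v20,v22,v23) [-+-] → (1.01157, -1.26602, 0.3083)–(1.1915, -1.1915, 0.3083)  len=0.1947
  (v21,v0,v22) [--+] → (1.57159, -0.831649, 0.3083)–(1.35486, -1.35486, 0.3083)  len=0.5663
  (v22,v0,v1) [+-+] → (1.57159, -0.831649, 0.3083)–(1.91604, 0, 0.3083)  len=0.9002
  (v22,v1,v23) [++-] → (1.61048, -0.179925, 0.3083)–(1.1915, -1.1915, 0.3083)  len=1.0949
  (v23,v1,v2) [-+-] → (1.61048, -0.179925, 0.3083)–(1.685, 0, 0.3083)  len=0.1947

Chained into 2 loop(s):
  loop 1: 16 segments, perimeter = 11.7319
  loop 2: 16 segments, perimeter = 10.3173
Total perimeter = 22.049


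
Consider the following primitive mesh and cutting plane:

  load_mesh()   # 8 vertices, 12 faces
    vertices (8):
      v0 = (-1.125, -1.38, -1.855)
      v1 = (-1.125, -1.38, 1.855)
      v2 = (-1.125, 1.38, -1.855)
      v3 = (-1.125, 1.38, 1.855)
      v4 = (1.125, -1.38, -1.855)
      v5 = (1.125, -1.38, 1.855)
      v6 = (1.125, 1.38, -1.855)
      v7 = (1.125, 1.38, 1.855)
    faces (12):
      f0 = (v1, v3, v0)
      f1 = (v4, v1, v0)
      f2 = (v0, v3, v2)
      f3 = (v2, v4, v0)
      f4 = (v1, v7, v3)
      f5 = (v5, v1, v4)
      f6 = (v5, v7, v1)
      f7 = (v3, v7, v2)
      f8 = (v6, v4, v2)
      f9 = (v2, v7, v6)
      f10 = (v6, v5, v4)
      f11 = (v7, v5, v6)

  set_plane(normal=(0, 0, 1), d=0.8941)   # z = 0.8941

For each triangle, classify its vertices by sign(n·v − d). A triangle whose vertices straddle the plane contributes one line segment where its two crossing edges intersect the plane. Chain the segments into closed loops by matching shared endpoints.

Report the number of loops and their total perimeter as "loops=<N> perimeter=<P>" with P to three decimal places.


loops=1 perimeter=10.020

Straddling triangles (8 of 12):
  (v1,v3,v0) [++-] → (-1.125, 0.665153, 0.8941)–(-1.125, -1.38, 0.8941)  len=2.0452
  (v4,v1,v0) [-+-] → (-0.542244, -1.38, 0.8941)–(-1.125, -1.38, 0.8941)  len=0.5828
  (v0,v3,v2) [-+-] → (-1.125, 0.665153, 0.8941)–(-1.125, 1.38, 0.8941)  len=0.7148
  (v5,v1,v4) [++-] → (-0.542244, -1.38, 0.8941)–(1.125, -1.38, 0.8941)  len=1.6672
  (v3,v7,v2) [++-] → (0.542244, 1.38, 0.8941)–(-1.125, 1.38, 0.8941)  len=1.6672
  (v2,v7,v6) [-+-] → (0.542244, 1.38, 0.8941)–(1.125, 1.38, 0.8941)  len=0.5828
  (v6,v5,v4) [-+-] → (1.125, -0.665153, 0.8941)–(1.125, -1.38, 0.8941)  len=0.7148
  (v7,v5,v6) [++-] → (1.125, -0.665153, 0.8941)–(1.125, 1.38, 0.8941)  len=2.0452

Chained into 1 loop(s):
  loop 1: 8 segments, perimeter = 10.0200
Total perimeter = 10.020


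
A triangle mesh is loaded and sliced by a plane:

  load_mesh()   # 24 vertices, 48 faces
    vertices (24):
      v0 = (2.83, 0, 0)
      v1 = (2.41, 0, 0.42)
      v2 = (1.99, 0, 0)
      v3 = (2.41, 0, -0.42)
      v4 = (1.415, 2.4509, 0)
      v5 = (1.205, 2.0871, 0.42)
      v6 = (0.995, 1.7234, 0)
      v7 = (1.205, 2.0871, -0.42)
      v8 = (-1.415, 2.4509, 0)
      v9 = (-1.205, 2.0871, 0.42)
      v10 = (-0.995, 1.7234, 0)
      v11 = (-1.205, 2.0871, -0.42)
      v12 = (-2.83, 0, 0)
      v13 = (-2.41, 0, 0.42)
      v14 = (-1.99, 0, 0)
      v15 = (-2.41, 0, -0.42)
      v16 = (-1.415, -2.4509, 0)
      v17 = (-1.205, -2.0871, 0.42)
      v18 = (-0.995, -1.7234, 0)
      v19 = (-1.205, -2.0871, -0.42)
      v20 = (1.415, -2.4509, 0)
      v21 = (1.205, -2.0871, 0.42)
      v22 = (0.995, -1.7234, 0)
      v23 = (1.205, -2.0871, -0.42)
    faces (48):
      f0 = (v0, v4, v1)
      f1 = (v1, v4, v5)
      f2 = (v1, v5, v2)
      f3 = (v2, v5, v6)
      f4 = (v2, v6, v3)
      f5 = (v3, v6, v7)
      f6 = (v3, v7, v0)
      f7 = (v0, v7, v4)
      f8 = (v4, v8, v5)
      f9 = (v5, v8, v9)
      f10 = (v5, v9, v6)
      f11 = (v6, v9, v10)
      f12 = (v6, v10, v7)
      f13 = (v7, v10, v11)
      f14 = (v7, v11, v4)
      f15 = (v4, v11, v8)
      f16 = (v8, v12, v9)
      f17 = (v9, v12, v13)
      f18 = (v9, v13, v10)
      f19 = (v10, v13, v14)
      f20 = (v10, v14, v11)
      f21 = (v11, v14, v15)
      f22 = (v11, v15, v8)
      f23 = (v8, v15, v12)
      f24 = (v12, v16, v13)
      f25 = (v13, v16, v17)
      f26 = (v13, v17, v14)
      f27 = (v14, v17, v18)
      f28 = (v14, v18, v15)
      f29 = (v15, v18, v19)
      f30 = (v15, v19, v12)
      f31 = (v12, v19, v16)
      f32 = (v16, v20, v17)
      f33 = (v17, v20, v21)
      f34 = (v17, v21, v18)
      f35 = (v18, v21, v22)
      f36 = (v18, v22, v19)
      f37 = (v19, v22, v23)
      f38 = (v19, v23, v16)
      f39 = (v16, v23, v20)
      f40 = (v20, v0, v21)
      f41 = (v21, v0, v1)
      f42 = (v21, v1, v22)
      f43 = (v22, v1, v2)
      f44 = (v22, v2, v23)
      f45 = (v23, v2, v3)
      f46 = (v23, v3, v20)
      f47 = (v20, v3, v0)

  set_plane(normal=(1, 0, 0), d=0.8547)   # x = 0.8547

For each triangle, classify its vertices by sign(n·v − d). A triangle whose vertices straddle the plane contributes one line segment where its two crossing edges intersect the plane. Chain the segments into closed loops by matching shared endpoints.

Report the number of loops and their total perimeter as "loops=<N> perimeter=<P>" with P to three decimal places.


Straddling triangles (16 of 48):
  (v4,v8,v5) [+-+] → (0.8547, 2.4509, 0)–(0.8547, 2.13574, 0.363845)  len=0.4814
  (v5,v8,v9) [+--] → (0.8547, 2.13574, 0.363845)–(0.8547, 2.0871, 0.42)  len=0.0743
  (v5,v9,v6) [+-+] → (0.8547, 2.0871, 0.42)–(0.8547, 1.74659, 0.0267845)  len=0.5202
  (v6,v9,v10) [+--] → (0.8547, 1.74659, 0.0267845)–(0.8547, 1.7234, 0)  len=0.0354
  (v6,v10,v7) [+-+] → (0.8547, 1.7234, 0)–(0.8547, 2.02919, -0.353125)  len=0.4671
  (v7,v10,v11) [+--] → (0.8547, 2.02919, -0.353125)–(0.8547, 2.0871, -0.42)  len=0.0885
  (v7,v11,v4) [+-+] → (0.8547, 2.0871, -0.42)–(0.8547, 2.3731, -0.0898191)  len=0.4368
  (v4,v11,v8) [+--] → (0.8547, 2.3731, -0.0898191)–(0.8547, 2.4509, 0)  len=0.1188
  (v16,v20,v17) [-+-] → (0.8547, -2.4509, 0)–(0.8547, -2.3731, 0.0898191)  len=0.1188
  (v17,v20,v21) [-++] → (0.8547, -2.3731, 0.0898191)–(0.8547, -2.0871, 0.42)  len=0.4368
  (v17,v21,v18) [-+-] → (0.8547, -2.0871, 0.42)–(0.8547, -2.02919, 0.353125)  len=0.0885
  (v18,v21,v22) [-++] → (0.8547, -2.02919, 0.353125)–(0.8547, -1.7234, 0)  len=0.4671
  (v18,v22,v19) [-+-] → (0.8547, -1.7234, 0)–(0.8547, -1.74659, -0.0267845)  len=0.0354
  (v19,v22,v23) [-++] → (0.8547, -1.74659, -0.0267845)–(0.8547, -2.0871, -0.42)  len=0.5202
  (v19,v23,v16) [-+-] → (0.8547, -2.0871, -0.42)–(0.8547, -2.13574, -0.363845)  len=0.0743
  (v16,v23,v20) [-++] → (0.8547, -2.13574, -0.363845)–(0.8547, -2.4509, 0)  len=0.4814

Chained into 2 loop(s):
  loop 1: 8 segments, perimeter = 2.2225
  loop 2: 8 segments, perimeter = 2.2225
Total perimeter = 4.445

loops=2 perimeter=4.445
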